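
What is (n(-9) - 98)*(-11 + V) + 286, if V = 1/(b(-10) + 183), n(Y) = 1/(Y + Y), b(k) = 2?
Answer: 50471/37 ≈ 1364.1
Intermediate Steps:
n(Y) = 1/(2*Y)
V = 1/185 (V = 1/(2 + 183) = 1/185 ≈ 0.0054054)
(n(-9) - 98)*(-11 + V) + 286 = ((1/2)/(-9) - 98)*(-11 + 1/185) + 286 = ((1/2)*(-1/9) - 98)*(-2034/185) + 286 = (-1/18 - 98)*(-2034/185) + 286 = -1765/18*(-2034/185) + 286 = 39889/37 + 286 = 50471/37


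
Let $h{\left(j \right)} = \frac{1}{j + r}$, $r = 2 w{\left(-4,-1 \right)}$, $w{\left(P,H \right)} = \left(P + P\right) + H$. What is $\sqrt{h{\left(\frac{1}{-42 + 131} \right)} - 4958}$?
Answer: $\frac{3 i \sqrt{1412054783}}{1601} \approx 70.413 i$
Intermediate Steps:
$w{\left(P,H \right)} = H + 2 P$ ($w{\left(P,H \right)} = 2 P + H = H + 2 P$)
$r = -18$ ($r = 2 \left(-1 + 2 \left(-4\right)\right) = 2 \left(-1 - 8\right) = 2 \left(-9\right) = -18$)
$h{\left(j \right)} = \frac{1}{-18 + j}$ ($h{\left(j \right)} = \frac{1}{j - 18} = \frac{1}{-18 + j}$)
$\sqrt{h{\left(\frac{1}{-42 + 131} \right)} - 4958} = \sqrt{\frac{1}{-18 + \frac{1}{-42 + 131}} - 4958} = \sqrt{\frac{1}{-18 + \frac{1}{89}} - 4958} = \sqrt{\frac{1}{- \frac{1601}{89}} - 4958} = \sqrt{- \frac{89}{1601} - 4958} = \sqrt{- \frac{7937847}{1601}} = \frac{3 i \sqrt{1412054783}}{1601}$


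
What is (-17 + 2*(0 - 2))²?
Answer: 441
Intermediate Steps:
(-17 + 2*(0 - 2))² = (-17 + 2*(-2))² = (-17 - 4)² = (-21)² = 441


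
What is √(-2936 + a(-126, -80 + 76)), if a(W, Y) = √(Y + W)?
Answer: √(-2936 + I*√130) ≈ 0.1052 + 54.185*I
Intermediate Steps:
a(W, Y) = √(W + Y)
√(-2936 + a(-126, -80 + 76)) = √(-2936 + √(-126 + (-80 + 76))) = √(-2936 + √(-126 - 4)) = √(-2936 + √(-130)) = √(-2936 + I*√130)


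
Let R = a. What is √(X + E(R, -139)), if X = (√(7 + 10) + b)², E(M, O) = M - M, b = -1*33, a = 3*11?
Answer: 33 - √17 ≈ 28.877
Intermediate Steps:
a = 33
b = -33
R = 33
E(M, O) = 0
X = (-33 + √17)² (X = (√(7 + 10) - 33)² = (√17 - 33)² = (-33 + √17)² ≈ 833.88)
√(X + E(R, -139)) = √((33 - √17)² + 0) = √((33 - √17)²) = 33 - √17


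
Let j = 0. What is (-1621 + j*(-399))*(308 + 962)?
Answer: -2058670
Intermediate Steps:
(-1621 + j*(-399))*(308 + 962) = (-1621 + 0*(-399))*(308 + 962) = (-1621 + 0)*1270 = -1621*1270 = -2058670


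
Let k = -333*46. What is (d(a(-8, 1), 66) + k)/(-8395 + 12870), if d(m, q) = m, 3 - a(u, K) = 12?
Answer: -15327/4475 ≈ -3.4250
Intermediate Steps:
a(u, K) = -9 (a(u, K) = 3 - 1*12 = 3 - 12 = -9)
k = -15318
(d(a(-8, 1), 66) + k)/(-8395 + 12870) = (-9 - 15318)/(-8395 + 12870) = -15327/4475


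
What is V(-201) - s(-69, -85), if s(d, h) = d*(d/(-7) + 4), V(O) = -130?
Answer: 5783/7 ≈ 826.14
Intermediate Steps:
s(d, h) = d*(4 - d/7) (s(d, h) = d*(d*(-⅐) + 4) = d*(-d/7 + 4) = d*(4 - d/7))
V(-201) - s(-69, -85) = -130 - (-69)*(28 - 1*(-69))/7 = -130 - (-69)*(28 + 69)/7 = -130 - (-69)*97/7 = -130 - 1*(-6693/7) = -130 + 6693/7 = 5783/7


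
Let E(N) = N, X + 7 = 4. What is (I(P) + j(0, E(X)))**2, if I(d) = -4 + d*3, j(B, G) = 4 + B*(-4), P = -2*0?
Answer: 0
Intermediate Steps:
X = -3 (X = -7 + 4 = -3)
P = 0
j(B, G) = 4 - 4*B
I(d) = -4 + 3*d
(I(P) + j(0, E(X)))**2 = ((-4 + 3*0) + (4 - 4*0))**2 = ((-4 + 0) + (4 + 0))**2 = (-4 + 4)**2 = 0**2 = 0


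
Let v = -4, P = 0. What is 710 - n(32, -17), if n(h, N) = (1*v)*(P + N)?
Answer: 642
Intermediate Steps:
n(h, N) = -4*N (n(h, N) = (1*(-4))*(0 + N) = -4*N)
710 - n(32, -17) = 710 - (-4)*(-17) = 710 - 1*68 = 710 - 68 = 642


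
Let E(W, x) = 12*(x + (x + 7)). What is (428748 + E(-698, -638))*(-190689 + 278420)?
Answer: 36278523120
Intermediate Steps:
E(W, x) = 84 + 24*x (E(W, x) = 12*(x + (7 + x)) = 12*(7 + 2*x) = 84 + 24*x)
(428748 + E(-698, -638))*(-190689 + 278420) = (428748 + (84 + 24*(-638)))*(-190689 + 278420) = (428748 + (84 - 15312))*87731 = (428748 - 15228)*87731 = 413520*87731 = 36278523120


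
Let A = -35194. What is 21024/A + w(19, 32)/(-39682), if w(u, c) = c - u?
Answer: -417365945/698284154 ≈ -0.59770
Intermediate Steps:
21024/A + w(19, 32)/(-39682) = 21024/(-35194) + (32 - 1*19)/(-39682) = 21024*(-1/35194) + (32 - 19)*(-1/39682) = -10512/17597 + 13*(-1/39682) = -10512/17597 - 13/39682 = -417365945/698284154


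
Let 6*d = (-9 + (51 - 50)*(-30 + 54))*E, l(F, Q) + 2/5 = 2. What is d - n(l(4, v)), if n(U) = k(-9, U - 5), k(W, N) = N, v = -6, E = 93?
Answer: 2359/10 ≈ 235.90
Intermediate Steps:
l(F, Q) = 8/5 (l(F, Q) = -⅖ + 2 = 8/5)
n(U) = -5 + U (n(U) = U - 5 = -5 + U)
d = 465/2 (d = ((-9 + (51 - 50)*(-30 + 54))*93)/6 = ((-9 + 1*24)*93)/6 = ((-9 + 24)*93)/6 = (15*93)/6 = (⅙)*1395 = 465/2 ≈ 232.50)
d - n(l(4, v)) = 465/2 - (-5 + 8/5) = 465/2 - 1*(-17/5) = 465/2 + 17/5 = 2359/10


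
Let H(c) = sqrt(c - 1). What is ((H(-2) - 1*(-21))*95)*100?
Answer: 199500 + 9500*I*sqrt(3) ≈ 1.995e+5 + 16454.0*I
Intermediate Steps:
H(c) = sqrt(-1 + c)
((H(-2) - 1*(-21))*95)*100 = ((sqrt(-1 - 2) - 1*(-21))*95)*100 = ((sqrt(-3) + 21)*95)*100 = ((I*sqrt(3) + 21)*95)*100 = ((21 + I*sqrt(3))*95)*100 = (1995 + 95*I*sqrt(3))*100 = 199500 + 9500*I*sqrt(3)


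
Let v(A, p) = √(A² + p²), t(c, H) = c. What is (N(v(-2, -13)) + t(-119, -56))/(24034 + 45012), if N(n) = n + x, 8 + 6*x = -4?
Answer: -121/69046 + √173/69046 ≈ -0.0015620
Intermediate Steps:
x = -2 (x = -4/3 + (⅙)*(-4) = -4/3 - ⅔ = -2)
N(n) = -2 + n (N(n) = n - 2 = -2 + n)
(N(v(-2, -13)) + t(-119, -56))/(24034 + 45012) = ((-2 + √((-2)² + (-13)²)) - 119)/(24034 + 45012) = ((-2 + √(4 + 169)) - 119)/69046 = ((-2 + √173) - 119)*(1/69046) = (-121 + √173)*(1/69046) = -121/69046 + √173/69046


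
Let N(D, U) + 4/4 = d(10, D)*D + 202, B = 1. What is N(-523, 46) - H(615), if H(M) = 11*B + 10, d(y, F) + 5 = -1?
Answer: 3318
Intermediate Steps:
d(y, F) = -6 (d(y, F) = -5 - 1 = -6)
N(D, U) = 201 - 6*D (N(D, U) = -1 + (-6*D + 202) = -1 + (202 - 6*D) = 201 - 6*D)
H(M) = 21 (H(M) = 11*1 + 10 = 11 + 10 = 21)
N(-523, 46) - H(615) = (201 - 6*(-523)) - 1*21 = (201 + 3138) - 21 = 3339 - 21 = 3318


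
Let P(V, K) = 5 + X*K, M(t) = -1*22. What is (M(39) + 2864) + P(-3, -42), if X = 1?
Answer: 2805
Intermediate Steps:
M(t) = -22
P(V, K) = 5 + K (P(V, K) = 5 + 1*K = 5 + K)
(M(39) + 2864) + P(-3, -42) = (-22 + 2864) + (5 - 42) = 2842 - 37 = 2805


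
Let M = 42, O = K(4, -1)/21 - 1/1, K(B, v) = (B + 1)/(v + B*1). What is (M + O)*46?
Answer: 119048/63 ≈ 1889.7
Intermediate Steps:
K(B, v) = (1 + B)/(B + v) (K(B, v) = (1 + B)/(v + B) = (1 + B)/(B + v))
O = -58/63 (O = ((1 + 4)/(4 - 1))/21 - 1/1 = (5/3)*(1/21) - 1*1 = ((1/3)*5)*(1/21) - 1 = (5/3)*(1/21) - 1 = 5/63 - 1 = -58/63 ≈ -0.92064)
(M + O)*46 = (42 - 58/63)*46 = (2588/63)*46 = 119048/63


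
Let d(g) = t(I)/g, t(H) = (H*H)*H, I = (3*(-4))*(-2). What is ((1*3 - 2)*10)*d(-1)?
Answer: -138240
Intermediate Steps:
I = 24 (I = -12*(-2) = 24)
t(H) = H**3 (t(H) = H**2*H = H**3)
d(g) = 13824/g (d(g) = 24**3/g = 13824/g)
((1*3 - 2)*10)*d(-1) = ((1*3 - 2)*10)*(13824/(-1)) = ((3 - 2)*10)*(13824*(-1)) = (1*10)*(-13824) = 10*(-13824) = -138240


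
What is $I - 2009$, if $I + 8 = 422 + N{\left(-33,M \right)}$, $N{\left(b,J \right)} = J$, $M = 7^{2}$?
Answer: $-1546$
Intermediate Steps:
$M = 49$
$I = 463$ ($I = -8 + \left(422 + 49\right) = -8 + 471 = 463$)
$I - 2009 = 463 - 2009 = -1546$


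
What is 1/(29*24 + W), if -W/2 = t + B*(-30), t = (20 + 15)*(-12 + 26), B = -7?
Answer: -1/704 ≈ -0.0014205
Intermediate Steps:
t = 490 (t = 35*14 = 490)
W = -1400 (W = -2*(490 - 7*(-30)) = -2*(490 + 210) = -2*700 = -1400)
1/(29*24 + W) = 1/(29*24 - 1400) = 1/(696 - 1400) = 1/(-704) = -1/704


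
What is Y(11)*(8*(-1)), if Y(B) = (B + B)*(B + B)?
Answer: -3872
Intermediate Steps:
Y(B) = 4*B**2 (Y(B) = (2*B)*(2*B) = 4*B**2)
Y(11)*(8*(-1)) = (4*11**2)*(8*(-1)) = (4*121)*(-8) = 484*(-8) = -3872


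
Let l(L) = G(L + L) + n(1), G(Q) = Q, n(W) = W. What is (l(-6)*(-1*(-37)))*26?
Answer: -10582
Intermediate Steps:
l(L) = 1 + 2*L (l(L) = (L + L) + 1 = 2*L + 1 = 1 + 2*L)
(l(-6)*(-1*(-37)))*26 = ((1 + 2*(-6))*(-1*(-37)))*26 = ((1 - 12)*37)*26 = -11*37*26 = -407*26 = -10582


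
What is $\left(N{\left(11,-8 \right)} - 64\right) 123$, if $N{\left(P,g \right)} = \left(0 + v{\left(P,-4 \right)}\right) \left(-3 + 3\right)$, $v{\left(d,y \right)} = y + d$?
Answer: $-7872$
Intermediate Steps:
$v{\left(d,y \right)} = d + y$
$N{\left(P,g \right)} = 0$ ($N{\left(P,g \right)} = \left(0 + \left(P - 4\right)\right) \left(-3 + 3\right) = \left(0 + \left(-4 + P\right)\right) 0 = \left(-4 + P\right) 0 = 0$)
$\left(N{\left(11,-8 \right)} - 64\right) 123 = \left(0 - 64\right) 123 = \left(-64\right) 123 = -7872$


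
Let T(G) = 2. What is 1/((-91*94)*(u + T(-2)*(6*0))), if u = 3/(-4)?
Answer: 2/12831 ≈ 0.00015587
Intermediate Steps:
u = -¾ (u = 3*(-¼) = -¾ ≈ -0.75000)
1/((-91*94)*(u + T(-2)*(6*0))) = 1/((-91*94)*(-¾ + 2*(6*0))) = 1/(-8554*(-¾ + 2*0)) = 1/(-8554*(-¾ + 0)) = 1/(-8554*(-¾)) = 1/(12831/2) = 2/12831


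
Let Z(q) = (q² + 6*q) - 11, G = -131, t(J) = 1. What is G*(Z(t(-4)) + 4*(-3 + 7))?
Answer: -1572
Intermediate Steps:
Z(q) = -11 + q² + 6*q
G*(Z(t(-4)) + 4*(-3 + 7)) = -131*((-11 + 1² + 6*1) + 4*(-3 + 7)) = -131*((-11 + 1 + 6) + 4*4) = -131*(-4 + 16) = -131*12 = -1572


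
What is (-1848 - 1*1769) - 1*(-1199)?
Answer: -2418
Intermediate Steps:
(-1848 - 1*1769) - 1*(-1199) = (-1848 - 1769) + 1199 = -3617 + 1199 = -2418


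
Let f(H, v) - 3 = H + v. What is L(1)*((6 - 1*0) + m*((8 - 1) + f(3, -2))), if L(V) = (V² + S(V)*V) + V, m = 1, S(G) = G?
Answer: 51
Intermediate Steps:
f(H, v) = 3 + H + v (f(H, v) = 3 + (H + v) = 3 + H + v)
L(V) = V + 2*V² (L(V) = (V² + V*V) + V = (V² + V²) + V = 2*V² + V = V + 2*V²)
L(1)*((6 - 1*0) + m*((8 - 1) + f(3, -2))) = (1*(1 + 2*1))*((6 - 1*0) + 1*((8 - 1) + (3 + 3 - 2))) = (1*(1 + 2))*((6 + 0) + 1*(7 + 4)) = (1*3)*(6 + 1*11) = 3*(6 + 11) = 3*17 = 51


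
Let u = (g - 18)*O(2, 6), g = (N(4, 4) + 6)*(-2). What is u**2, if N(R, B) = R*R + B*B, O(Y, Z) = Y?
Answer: 35344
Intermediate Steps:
N(R, B) = B**2 + R**2 (N(R, B) = R**2 + B**2 = B**2 + R**2)
g = -76 (g = ((4**2 + 4**2) + 6)*(-2) = ((16 + 16) + 6)*(-2) = (32 + 6)*(-2) = 38*(-2) = -76)
u = -188 (u = (-76 - 18)*2 = -94*2 = -188)
u**2 = (-188)**2 = 35344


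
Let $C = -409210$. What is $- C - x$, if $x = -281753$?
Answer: $690963$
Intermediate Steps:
$- C - x = \left(-1\right) \left(-409210\right) - -281753 = 409210 + 281753 = 690963$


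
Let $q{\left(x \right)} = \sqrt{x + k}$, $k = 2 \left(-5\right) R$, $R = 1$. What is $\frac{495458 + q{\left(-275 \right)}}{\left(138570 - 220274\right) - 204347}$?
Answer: $- \frac{495458}{286051} - \frac{i \sqrt{285}}{286051} \approx -1.7321 - 5.9017 \cdot 10^{-5} i$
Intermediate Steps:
$k = -10$ ($k = 2 \left(-5\right) 1 = \left(-10\right) 1 = -10$)
$q{\left(x \right)} = \sqrt{-10 + x}$ ($q{\left(x \right)} = \sqrt{x - 10} = \sqrt{-10 + x}$)
$\frac{495458 + q{\left(-275 \right)}}{\left(138570 - 220274\right) - 204347} = \frac{495458 + \sqrt{-10 - 275}}{\left(138570 - 220274\right) - 204347} = \frac{495458 + \sqrt{-285}}{-81704 - 204347} = \frac{495458 + i \sqrt{285}}{-286051} = \left(495458 + i \sqrt{285}\right) \left(- \frac{1}{286051}\right) = - \frac{495458}{286051} - \frac{i \sqrt{285}}{286051}$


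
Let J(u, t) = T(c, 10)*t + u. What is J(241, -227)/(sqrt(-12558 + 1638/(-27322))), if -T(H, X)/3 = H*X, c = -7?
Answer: 47429*I*sqrt(2343621830277)/171555657 ≈ 423.24*I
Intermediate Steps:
T(H, X) = -3*H*X
J(u, t) = u + 210*t (J(u, t) = (-3*(-7)*10)*t + u = 210*t + u = u + 210*t)
J(241, -227)/(sqrt(-12558 + 1638/(-27322))) = (241 + 210*(-227))/(sqrt(-12558 + 1638/(-27322))) = (241 - 47670)/(sqrt(-12558 + 1638*(-1/27322))) = -47429/sqrt(-12558 - 819/13661) = -47429*(-I*sqrt(2343621830277)/171555657) = -(-47429)*I*sqrt(2343621830277)/171555657 = 47429*I*sqrt(2343621830277)/171555657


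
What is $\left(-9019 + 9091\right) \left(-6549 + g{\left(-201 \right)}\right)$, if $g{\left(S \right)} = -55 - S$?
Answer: $-461016$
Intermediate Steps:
$\left(-9019 + 9091\right) \left(-6549 + g{\left(-201 \right)}\right) = \left(-9019 + 9091\right) \left(-6549 - -146\right) = 72 \left(-6549 + \left(-55 + 201\right)\right) = 72 \left(-6549 + 146\right) = 72 \left(-6403\right) = -461016$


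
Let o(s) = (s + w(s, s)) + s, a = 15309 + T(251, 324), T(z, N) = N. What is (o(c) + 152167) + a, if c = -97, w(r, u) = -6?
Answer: 167600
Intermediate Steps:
a = 15633 (a = 15309 + 324 = 15633)
o(s) = -6 + 2*s (o(s) = (s - 6) + s = (-6 + s) + s = -6 + 2*s)
(o(c) + 152167) + a = ((-6 + 2*(-97)) + 152167) + 15633 = ((-6 - 194) + 152167) + 15633 = (-200 + 152167) + 15633 = 151967 + 15633 = 167600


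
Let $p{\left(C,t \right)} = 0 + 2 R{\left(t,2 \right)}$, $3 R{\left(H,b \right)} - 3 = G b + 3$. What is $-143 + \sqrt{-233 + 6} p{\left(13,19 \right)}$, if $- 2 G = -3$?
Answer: $-143 + 6 i \sqrt{227} \approx -143.0 + 90.399 i$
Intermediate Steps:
$G = \frac{3}{2}$ ($G = \left(- \frac{1}{2}\right) \left(-3\right) = \frac{3}{2} \approx 1.5$)
$R{\left(H,b \right)} = 2 + \frac{b}{2}$ ($R{\left(H,b \right)} = 1 + \frac{\frac{3 b}{2} + 3}{3} = 1 + \frac{3 + \frac{3 b}{2}}{3} = 1 + \left(1 + \frac{b}{2}\right) = 2 + \frac{b}{2}$)
$p{\left(C,t \right)} = 6$ ($p{\left(C,t \right)} = 0 + 2 \left(2 + \frac{1}{2} \cdot 2\right) = 0 + 2 \left(2 + 1\right) = 0 + 2 \cdot 3 = 0 + 6 = 6$)
$-143 + \sqrt{-233 + 6} p{\left(13,19 \right)} = -143 + \sqrt{-233 + 6} \cdot 6 = -143 + \sqrt{-227} \cdot 6 = -143 + i \sqrt{227} \cdot 6 = -143 + 6 i \sqrt{227}$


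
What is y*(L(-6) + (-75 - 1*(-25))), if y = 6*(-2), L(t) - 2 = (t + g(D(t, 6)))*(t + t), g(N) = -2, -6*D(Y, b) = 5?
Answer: -576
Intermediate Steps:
D(Y, b) = -⅚ (D(Y, b) = -⅙*5 = -⅚)
L(t) = 2 + 2*t*(-2 + t) (L(t) = 2 + (t - 2)*(t + t) = 2 + (-2 + t)*(2*t) = 2 + 2*t*(-2 + t))
y = -12
y*(L(-6) + (-75 - 1*(-25))) = -12*((2 - 4*(-6) + 2*(-6)²) + (-75 - 1*(-25))) = -12*((2 + 24 + 2*36) + (-75 + 25)) = -12*((2 + 24 + 72) - 50) = -12*(98 - 50) = -12*48 = -576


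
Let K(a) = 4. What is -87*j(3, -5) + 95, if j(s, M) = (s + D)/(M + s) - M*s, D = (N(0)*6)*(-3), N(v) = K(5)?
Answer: -8423/2 ≈ -4211.5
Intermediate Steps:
N(v) = 4
D = -72 (D = (4*6)*(-3) = 24*(-3) = -72)
j(s, M) = (-72 + s)/(M + s) - M*s (j(s, M) = (s - 72)/(M + s) - M*s = (-72 + s)/(M + s) - M*s)
-87*j(3, -5) + 95 = -87*(-72 + 3 - 1*(-5)*3² - 1*3*(-5)²)/(-5 + 3) + 95 = -87*(-72 + 3 - 1*(-5)*9 - 1*3*25)/(-2) + 95 = -(-87)*(-72 + 3 + 45 - 75)/2 + 95 = -(-87)*(-99)/2 + 95 = -87*99/2 + 95 = -8613/2 + 95 = -8423/2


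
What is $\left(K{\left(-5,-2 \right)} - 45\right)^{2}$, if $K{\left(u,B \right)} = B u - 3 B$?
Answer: $841$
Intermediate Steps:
$K{\left(u,B \right)} = - 3 B + B u$
$\left(K{\left(-5,-2 \right)} - 45\right)^{2} = \left(- 2 \left(-3 - 5\right) - 45\right)^{2} = \left(\left(-2\right) \left(-8\right) - 45\right)^{2} = \left(16 - 45\right)^{2} = \left(-29\right)^{2} = 841$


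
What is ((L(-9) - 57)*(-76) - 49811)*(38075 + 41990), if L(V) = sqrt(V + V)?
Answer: -3641276135 - 18254820*I*sqrt(2) ≈ -3.6413e+9 - 2.5816e+7*I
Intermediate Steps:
L(V) = sqrt(2)*sqrt(V) (L(V) = sqrt(2*V) = sqrt(2)*sqrt(V))
((L(-9) - 57)*(-76) - 49811)*(38075 + 41990) = ((sqrt(2)*sqrt(-9) - 57)*(-76) - 49811)*(38075 + 41990) = ((sqrt(2)*(3*I) - 57)*(-76) - 49811)*80065 = ((3*I*sqrt(2) - 57)*(-76) - 49811)*80065 = ((-57 + 3*I*sqrt(2))*(-76) - 49811)*80065 = ((4332 - 228*I*sqrt(2)) - 49811)*80065 = (-45479 - 228*I*sqrt(2))*80065 = -3641276135 - 18254820*I*sqrt(2)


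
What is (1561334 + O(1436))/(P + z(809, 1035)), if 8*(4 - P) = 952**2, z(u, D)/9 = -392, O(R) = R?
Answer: -781385/58406 ≈ -13.379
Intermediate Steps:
z(u, D) = -3528 (z(u, D) = 9*(-392) = -3528)
P = -113284 (P = 4 - 1/8*952**2 = 4 - 1/8*906304 = 4 - 113288 = -113284)
(1561334 + O(1436))/(P + z(809, 1035)) = (1561334 + 1436)/(-113284 - 3528) = 1562770/(-116812) = 1562770*(-1/116812) = -781385/58406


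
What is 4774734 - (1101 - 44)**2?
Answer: 3657485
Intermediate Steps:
4774734 - (1101 - 44)**2 = 4774734 - 1*1057**2 = 4774734 - 1*1117249 = 4774734 - 1117249 = 3657485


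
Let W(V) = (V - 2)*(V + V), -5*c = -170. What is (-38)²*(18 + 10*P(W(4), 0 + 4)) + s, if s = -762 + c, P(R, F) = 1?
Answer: 39704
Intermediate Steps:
c = 34 (c = -⅕*(-170) = 34)
W(V) = 2*V*(-2 + V) (W(V) = (-2 + V)*(2*V) = 2*V*(-2 + V))
s = -728 (s = -762 + 34 = -728)
(-38)²*(18 + 10*P(W(4), 0 + 4)) + s = (-38)²*(18 + 10*1) - 728 = 1444*(18 + 10) - 728 = 1444*28 - 728 = 40432 - 728 = 39704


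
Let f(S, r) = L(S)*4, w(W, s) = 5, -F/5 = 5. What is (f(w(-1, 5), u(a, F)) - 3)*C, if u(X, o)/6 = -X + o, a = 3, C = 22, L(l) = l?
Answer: 374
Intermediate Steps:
F = -25 (F = -5*5 = -25)
u(X, o) = -6*X + 6*o (u(X, o) = 6*(-X + o) = 6*(o - X) = -6*X + 6*o)
f(S, r) = 4*S (f(S, r) = S*4 = 4*S)
(f(w(-1, 5), u(a, F)) - 3)*C = (4*5 - 3)*22 = (20 - 3)*22 = 17*22 = 374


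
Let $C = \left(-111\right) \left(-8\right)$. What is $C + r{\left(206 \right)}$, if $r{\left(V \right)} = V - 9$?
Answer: $1085$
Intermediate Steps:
$r{\left(V \right)} = -9 + V$ ($r{\left(V \right)} = V - 9 = -9 + V$)
$C = 888$
$C + r{\left(206 \right)} = 888 + \left(-9 + 206\right) = 888 + 197 = 1085$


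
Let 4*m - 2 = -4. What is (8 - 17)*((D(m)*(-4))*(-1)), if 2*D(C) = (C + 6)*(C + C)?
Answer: 99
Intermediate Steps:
m = -1/2 (m = 1/2 + (1/4)*(-4) = 1/2 - 1 = -1/2 ≈ -0.50000)
D(C) = C*(6 + C) (D(C) = ((C + 6)*(C + C))/2 = ((6 + C)*(2*C))/2 = (2*C*(6 + C))/2 = C*(6 + C))
(8 - 17)*((D(m)*(-4))*(-1)) = (8 - 17)*((-(6 - 1/2)/2*(-4))*(-1)) = -9*-1/2*11/2*(-4)*(-1) = -9*(-11/4*(-4))*(-1) = -99*(-1) = -9*(-11) = 99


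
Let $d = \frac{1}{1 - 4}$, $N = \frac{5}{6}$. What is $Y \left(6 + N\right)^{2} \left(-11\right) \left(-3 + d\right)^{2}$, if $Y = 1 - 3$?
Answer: $\frac{924550}{81} \approx 11414.0$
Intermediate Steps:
$N = \frac{5}{6}$ ($N = 5 \cdot \frac{1}{6} = \frac{5}{6} \approx 0.83333$)
$Y = -2$ ($Y = 1 - 3 = -2$)
$d = - \frac{1}{3}$ ($d = \frac{1}{-3} = - \frac{1}{3} \approx -0.33333$)
$Y \left(6 + N\right)^{2} \left(-11\right) \left(-3 + d\right)^{2} = - 2 \left(6 + \frac{5}{6}\right)^{2} \left(-11\right) \left(-3 - \frac{1}{3}\right)^{2} = - 2 \left(\frac{41}{6}\right)^{2} \left(-11\right) \left(- \frac{10}{3}\right)^{2} = \left(-2\right) \frac{1681}{36} \left(-11\right) \frac{100}{9} = \left(- \frac{1681}{18}\right) \left(-11\right) \frac{100}{9} = \frac{18491}{18} \cdot \frac{100}{9} = \frac{924550}{81}$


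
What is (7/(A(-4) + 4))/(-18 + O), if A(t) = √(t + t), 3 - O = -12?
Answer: -7/18 + 7*I*√2/36 ≈ -0.38889 + 0.27499*I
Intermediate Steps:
O = 15 (O = 3 - 1*(-12) = 3 + 12 = 15)
A(t) = √2*√t (A(t) = √(2*t) = √2*√t)
(7/(A(-4) + 4))/(-18 + O) = (7/(√2*√(-4) + 4))/(-18 + 15) = (7/(√2*(2*I) + 4))/(-3) = (7/(2*I*√2 + 4))*(-⅓) = (7/(4 + 2*I*√2))*(-⅓) = -7/(3*(4 + 2*I*√2))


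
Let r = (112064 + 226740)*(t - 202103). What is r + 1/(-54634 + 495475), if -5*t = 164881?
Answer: -175555611685588939/2204205 ≈ -7.9646e+10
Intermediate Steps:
t = -164881/5 (t = -⅕*164881 = -164881/5 ≈ -32976.)
r = -398228866384/5 (r = (112064 + 226740)*(-164881/5 - 202103) = 338804*(-1175396/5) = -398228866384/5 ≈ -7.9646e+10)
r + 1/(-54634 + 495475) = -398228866384/5 + 1/(-54634 + 495475) = -398228866384/5 + 1/440841 = -175555611685588939/2204205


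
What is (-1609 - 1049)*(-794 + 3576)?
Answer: -7394556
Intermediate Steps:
(-1609 - 1049)*(-794 + 3576) = -2658*2782 = -7394556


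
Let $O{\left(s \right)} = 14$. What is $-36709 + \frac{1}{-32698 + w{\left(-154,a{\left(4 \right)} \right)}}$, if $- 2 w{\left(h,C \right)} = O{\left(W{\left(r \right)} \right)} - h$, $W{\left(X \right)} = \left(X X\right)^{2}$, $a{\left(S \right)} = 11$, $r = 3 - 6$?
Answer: $- \frac{1203394439}{32782} \approx -36709.0$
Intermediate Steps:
$r = -3$ ($r = 3 - 6 = -3$)
$W{\left(X \right)} = X^{4}$ ($W{\left(X \right)} = \left(X^{2}\right)^{2} = X^{4}$)
$w{\left(h,C \right)} = -7 + \frac{h}{2}$ ($w{\left(h,C \right)} = - \frac{14 - h}{2} = -7 + \frac{h}{2}$)
$-36709 + \frac{1}{-32698 + w{\left(-154,a{\left(4 \right)} \right)}} = -36709 + \frac{1}{-32698 + \left(-7 + \frac{1}{2} \left(-154\right)\right)} = -36709 + \frac{1}{-32698 - 84} = -36709 + \frac{1}{-32782} = -36709 - \frac{1}{32782} = - \frac{1203394439}{32782}$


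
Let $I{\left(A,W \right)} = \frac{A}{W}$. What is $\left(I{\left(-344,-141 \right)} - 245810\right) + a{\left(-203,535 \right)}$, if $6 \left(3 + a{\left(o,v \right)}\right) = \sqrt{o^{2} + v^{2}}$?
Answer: $- \frac{34659289}{141} + \frac{\sqrt{327434}}{6} \approx -2.4572 \cdot 10^{5}$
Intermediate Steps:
$a{\left(o,v \right)} = -3 + \frac{\sqrt{o^{2} + v^{2}}}{6}$
$\left(I{\left(-344,-141 \right)} - 245810\right) + a{\left(-203,535 \right)} = \left(- \frac{344}{-141} - 245810\right) - \left(3 - \frac{\sqrt{\left(-203\right)^{2} + 535^{2}}}{6}\right) = \left(\left(-344\right) \left(- \frac{1}{141}\right) - 245810\right) - \left(3 - \frac{\sqrt{41209 + 286225}}{6}\right) = \left(\frac{344}{141} - 245810\right) - \left(3 - \frac{\sqrt{327434}}{6}\right) = - \frac{34658866}{141} - \left(3 - \frac{\sqrt{327434}}{6}\right) = - \frac{34659289}{141} + \frac{\sqrt{327434}}{6}$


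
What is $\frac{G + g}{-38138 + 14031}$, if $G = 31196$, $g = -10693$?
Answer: $- \frac{20503}{24107} \approx -0.8505$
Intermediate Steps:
$\frac{G + g}{-38138 + 14031} = \frac{31196 - 10693}{-38138 + 14031} = \frac{20503}{-24107} = 20503 \left(- \frac{1}{24107}\right) = - \frac{20503}{24107}$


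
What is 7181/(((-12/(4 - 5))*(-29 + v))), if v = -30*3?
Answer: -7181/1428 ≈ -5.0287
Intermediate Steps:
v = -90 (v = -10*9 = -90)
7181/(((-12/(4 - 5))*(-29 + v))) = 7181/(((-12/(4 - 5))*(-29 - 90))) = 7181/((-12/(-1)*(-119))) = 7181/((-12*(-1)*(-119))) = 7181/((12*(-119))) = 7181/(-1428) = 7181*(-1/1428) = -7181/1428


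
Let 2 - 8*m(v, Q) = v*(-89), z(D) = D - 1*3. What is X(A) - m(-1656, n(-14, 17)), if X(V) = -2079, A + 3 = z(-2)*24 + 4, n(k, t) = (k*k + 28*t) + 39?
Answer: 65375/4 ≈ 16344.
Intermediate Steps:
n(k, t) = 39 + k² + 28*t (n(k, t) = (k² + 28*t) + 39 = 39 + k² + 28*t)
z(D) = -3 + D (z(D) = D - 3 = -3 + D)
A = -119 (A = -3 + ((-3 - 2)*24 + 4) = -3 + (-5*24 + 4) = -3 + (-120 + 4) = -3 - 116 = -119)
m(v, Q) = ¼ + 89*v/8 (m(v, Q) = ¼ - v*(-89)/8 = ¼ - (-89)*v/8 = ¼ + 89*v/8)
X(A) - m(-1656, n(-14, 17)) = -2079 - (¼ + (89/8)*(-1656)) = -2079 - (¼ - 18423) = -2079 - 1*(-73691/4) = -2079 + 73691/4 = 65375/4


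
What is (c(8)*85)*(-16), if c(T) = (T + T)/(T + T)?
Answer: -1360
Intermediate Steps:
c(T) = 1 (c(T) = (2*T)/((2*T)) = (2*T)*(1/(2*T)) = 1)
(c(8)*85)*(-16) = (1*85)*(-16) = 85*(-16) = -1360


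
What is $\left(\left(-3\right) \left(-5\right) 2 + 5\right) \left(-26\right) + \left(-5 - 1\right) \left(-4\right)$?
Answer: $-886$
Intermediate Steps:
$\left(\left(-3\right) \left(-5\right) 2 + 5\right) \left(-26\right) + \left(-5 - 1\right) \left(-4\right) = \left(15 \cdot 2 + 5\right) \left(-26\right) - -24 = \left(30 + 5\right) \left(-26\right) + 24 = 35 \left(-26\right) + 24 = -910 + 24 = -886$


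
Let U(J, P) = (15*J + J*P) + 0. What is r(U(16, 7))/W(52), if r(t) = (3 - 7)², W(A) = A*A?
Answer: 1/169 ≈ 0.0059172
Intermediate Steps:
W(A) = A²
U(J, P) = 15*J + J*P
r(t) = 16 (r(t) = (-4)² = 16)
r(U(16, 7))/W(52) = 16/(52²) = 16/2704 = 16*(1/2704) = 1/169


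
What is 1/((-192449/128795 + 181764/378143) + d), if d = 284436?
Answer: 48702927685/13852816576062833 ≈ 3.5157e-6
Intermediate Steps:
1/((-192449/128795 + 181764/378143) + d) = 1/((-192449/128795 + 181764/378143) + 284436) = 1/(-49362947827/48702927685 + 284436) = 1/(13852816576062833/48702927685) = 48702927685/13852816576062833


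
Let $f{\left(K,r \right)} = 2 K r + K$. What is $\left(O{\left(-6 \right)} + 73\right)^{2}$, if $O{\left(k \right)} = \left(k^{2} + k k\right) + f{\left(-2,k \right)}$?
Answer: $27889$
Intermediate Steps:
$f{\left(K,r \right)} = K + 2 K r$ ($f{\left(K,r \right)} = 2 K r + K = K + 2 K r$)
$O{\left(k \right)} = -2 - 4 k + 2 k^{2}$ ($O{\left(k \right)} = \left(k^{2} + k k\right) - 2 \left(1 + 2 k\right) = \left(k^{2} + k^{2}\right) - \left(2 + 4 k\right) = 2 k^{2} - \left(2 + 4 k\right) = -2 - 4 k + 2 k^{2}$)
$\left(O{\left(-6 \right)} + 73\right)^{2} = \left(\left(-2 - -24 + 2 \left(-6\right)^{2}\right) + 73\right)^{2} = \left(\left(-2 + 24 + 2 \cdot 36\right) + 73\right)^{2} = \left(\left(-2 + 24 + 72\right) + 73\right)^{2} = \left(94 + 73\right)^{2} = 167^{2} = 27889$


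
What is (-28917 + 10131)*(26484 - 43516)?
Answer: 319963152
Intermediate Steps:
(-28917 + 10131)*(26484 - 43516) = -18786*(-17032) = 319963152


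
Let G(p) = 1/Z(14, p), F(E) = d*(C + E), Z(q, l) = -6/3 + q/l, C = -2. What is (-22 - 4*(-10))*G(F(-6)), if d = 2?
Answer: -144/23 ≈ -6.2609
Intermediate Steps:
Z(q, l) = -2 + q/l (Z(q, l) = -6*⅓ + q/l = -2 + q/l)
F(E) = -4 + 2*E (F(E) = 2*(-2 + E) = -4 + 2*E)
G(p) = 1/(-2 + 14/p)
(-22 - 4*(-10))*G(F(-6)) = (-22 - 4*(-10))*(-(-4 + 2*(-6))/(-14 + 2*(-4 + 2*(-6)))) = (-22 + 40)*(-(-4 - 12)/(-14 + 2*(-4 - 12))) = 18*(-1*(-16)/(-14 + 2*(-16))) = 18*(-1*(-16)/(-14 - 32)) = 18*(-1*(-16)/(-46)) = 18*(-1*(-16)*(-1/46)) = 18*(-8/23) = -144/23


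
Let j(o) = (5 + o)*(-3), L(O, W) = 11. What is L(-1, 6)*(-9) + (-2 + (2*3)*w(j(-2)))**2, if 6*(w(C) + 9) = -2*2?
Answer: 3501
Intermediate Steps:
j(o) = -15 - 3*o
w(C) = -29/3 (w(C) = -9 + (-2*2)/6 = -9 + (1/6)*(-4) = -9 - 2/3 = -29/3)
L(-1, 6)*(-9) + (-2 + (2*3)*w(j(-2)))**2 = 11*(-9) + (-2 + (2*3)*(-29/3))**2 = -99 + (-2 + 6*(-29/3))**2 = -99 + (-2 - 58)**2 = -99 + (-60)**2 = -99 + 3600 = 3501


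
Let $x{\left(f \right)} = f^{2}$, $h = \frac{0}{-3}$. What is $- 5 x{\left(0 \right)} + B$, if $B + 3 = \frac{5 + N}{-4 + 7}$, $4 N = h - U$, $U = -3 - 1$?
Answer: $-1$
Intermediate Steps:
$h = 0$ ($h = 0 \left(- \frac{1}{3}\right) = 0$)
$U = -4$ ($U = -3 - 1 = -4$)
$N = 1$ ($N = \frac{0 - -4}{4} = \frac{0 + 4}{4} = \frac{1}{4} \cdot 4 = 1$)
$B = -1$ ($B = -3 + \frac{5 + 1}{-4 + 7} = -3 + \frac{6}{3} = -3 + 6 \cdot \frac{1}{3} = -3 + 2 = -1$)
$- 5 x{\left(0 \right)} + B = - 5 \cdot 0^{2} - 1 = \left(-5\right) 0 - 1 = 0 - 1 = -1$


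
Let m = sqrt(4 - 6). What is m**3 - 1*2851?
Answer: -2851 - 2*I*sqrt(2) ≈ -2851.0 - 2.8284*I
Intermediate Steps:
m = I*sqrt(2) (m = sqrt(-2) = I*sqrt(2) ≈ 1.4142*I)
m**3 - 1*2851 = (I*sqrt(2))**3 - 1*2851 = -2*I*sqrt(2) - 2851 = -2851 - 2*I*sqrt(2)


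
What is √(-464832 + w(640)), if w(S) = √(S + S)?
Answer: 4*√(-29052 + √5) ≈ 681.76*I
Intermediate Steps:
w(S) = √2*√S (w(S) = √(2*S) = √2*√S)
√(-464832 + w(640)) = √(-464832 + √2*√640) = √(-464832 + √2*(8*√10)) = √(-464832 + 16*√5)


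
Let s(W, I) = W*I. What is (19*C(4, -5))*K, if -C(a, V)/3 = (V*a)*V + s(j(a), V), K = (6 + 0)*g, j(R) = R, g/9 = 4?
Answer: -984960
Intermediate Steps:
g = 36 (g = 9*4 = 36)
K = 216 (K = (6 + 0)*36 = 6*36 = 216)
s(W, I) = I*W
C(a, V) = -3*V*a - 3*a*V² (C(a, V) = -3*((V*a)*V + V*a) = -3*(a*V² + V*a) = -3*(V*a + a*V²) = -3*V*a - 3*a*V²)
(19*C(4, -5))*K = (19*(3*(-5)*4*(-1 - 1*(-5))))*216 = (19*(3*(-5)*4*(-1 + 5)))*216 = (19*(3*(-5)*4*4))*216 = (19*(-240))*216 = -4560*216 = -984960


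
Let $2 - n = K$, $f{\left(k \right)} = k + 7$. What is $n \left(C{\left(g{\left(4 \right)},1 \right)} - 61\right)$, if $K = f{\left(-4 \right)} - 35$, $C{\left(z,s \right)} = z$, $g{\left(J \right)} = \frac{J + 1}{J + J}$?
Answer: $- \frac{8211}{4} \approx -2052.8$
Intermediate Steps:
$g{\left(J \right)} = \frac{1 + J}{2 J}$
$f{\left(k \right)} = 7 + k$
$K = -32$ ($K = \left(7 - 4\right) - 35 = 3 - 35 = -32$)
$n = 34$ ($n = 2 - -32 = 2 + 32 = 34$)
$n \left(C{\left(g{\left(4 \right)},1 \right)} - 61\right) = 34 \left(\frac{1 + 4}{2 \cdot 4} - 61\right) = 34 \left(\frac{1}{2} \cdot \frac{1}{4} \cdot 5 - 61\right) = 34 \left(\frac{5}{8} - 61\right) = 34 \left(- \frac{483}{8}\right) = - \frac{8211}{4}$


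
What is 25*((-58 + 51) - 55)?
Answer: -1550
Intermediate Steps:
25*((-58 + 51) - 55) = 25*(-7 - 55) = 25*(-62) = -1550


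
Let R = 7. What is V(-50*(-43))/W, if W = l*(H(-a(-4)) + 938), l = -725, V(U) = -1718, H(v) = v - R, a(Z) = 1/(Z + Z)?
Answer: 13744/5400525 ≈ 0.0025449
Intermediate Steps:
a(Z) = 1/(2*Z)
H(v) = -7 + v (H(v) = v - 1*7 = v - 7 = -7 + v)
W = -5400525/8 (W = -725*((-7 - 1/(2*(-4))) + 938) = -725*((-7 - (-1)/(2*4)) + 938) = -725*((-7 - 1*(-⅛)) + 938) = -725*((-7 + ⅛) + 938) = -725*(-55/8 + 938) = -725*7449/8 = -5400525/8 ≈ -6.7507e+5)
V(-50*(-43))/W = -1718/(-5400525/8) = -1718*(-8/5400525) = 13744/5400525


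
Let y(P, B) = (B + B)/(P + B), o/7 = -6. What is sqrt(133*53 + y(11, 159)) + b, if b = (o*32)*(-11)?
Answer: 14784 + 2*sqrt(12735635)/85 ≈ 14868.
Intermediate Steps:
o = -42 (o = 7*(-6) = -42)
y(P, B) = 2*B/(B + P) (y(P, B) = (2*B)/(B + P) = 2*B/(B + P))
b = 14784 (b = -42*32*(-11) = -1344*(-11) = 14784)
sqrt(133*53 + y(11, 159)) + b = sqrt(133*53 + 2*159/(159 + 11)) + 14784 = sqrt(7049 + 2*159/170) + 14784 = sqrt(7049 + 2*159*(1/170)) + 14784 = sqrt(7049 + 159/85) + 14784 = sqrt(599324/85) + 14784 = 2*sqrt(12735635)/85 + 14784 = 14784 + 2*sqrt(12735635)/85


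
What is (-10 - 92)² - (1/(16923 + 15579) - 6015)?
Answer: 533650337/32502 ≈ 16419.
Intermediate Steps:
(-10 - 92)² - (1/(16923 + 15579) - 6015) = (-102)² - (1/32502 - 6015) = 10404 - (1/32502 - 6015) = 10404 - 1*(-195499529/32502) = 10404 + 195499529/32502 = 533650337/32502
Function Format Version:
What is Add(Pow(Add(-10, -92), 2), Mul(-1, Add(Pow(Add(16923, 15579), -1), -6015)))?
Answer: Rational(533650337, 32502) ≈ 16419.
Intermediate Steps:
Add(Pow(Add(-10, -92), 2), Mul(-1, Add(Pow(Add(16923, 15579), -1), -6015))) = Add(Pow(-102, 2), Mul(-1, Add(Pow(32502, -1), -6015))) = Add(10404, Mul(-1, Add(Rational(1, 32502), -6015))) = Add(10404, Mul(-1, Rational(-195499529, 32502))) = Add(10404, Rational(195499529, 32502)) = Rational(533650337, 32502)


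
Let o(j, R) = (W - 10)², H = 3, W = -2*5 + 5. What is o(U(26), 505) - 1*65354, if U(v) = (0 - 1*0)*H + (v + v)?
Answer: -65129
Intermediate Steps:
W = -5 (W = -10 + 5 = -5)
U(v) = 2*v (U(v) = (0 - 1*0)*3 + (v + v) = (0 + 0)*3 + 2*v = 0*3 + 2*v = 0 + 2*v = 2*v)
o(j, R) = 225 (o(j, R) = (-5 - 10)² = (-15)² = 225)
o(U(26), 505) - 1*65354 = 225 - 1*65354 = 225 - 65354 = -65129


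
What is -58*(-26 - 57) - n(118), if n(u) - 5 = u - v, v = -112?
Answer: 4579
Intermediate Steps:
n(u) = 117 + u (n(u) = 5 + (u - 1*(-112)) = 5 + (u + 112) = 5 + (112 + u) = 117 + u)
-58*(-26 - 57) - n(118) = -58*(-26 - 57) - (117 + 118) = -58*(-83) - 1*235 = 4814 - 235 = 4579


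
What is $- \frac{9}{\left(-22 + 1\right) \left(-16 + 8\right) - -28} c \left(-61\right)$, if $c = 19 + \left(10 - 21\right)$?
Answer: $\frac{1098}{49} \approx 22.408$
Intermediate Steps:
$c = 8$ ($c = 19 - 11 = 8$)
$- \frac{9}{\left(-22 + 1\right) \left(-16 + 8\right) - -28} c \left(-61\right) = - \frac{9}{\left(-22 + 1\right) \left(-16 + 8\right) - -28} \cdot 8 \left(-61\right) = - \frac{9}{\left(-21\right) \left(-8\right) + 28} \cdot 8 \left(-61\right) = - \frac{9}{168 + 28} \cdot 8 \left(-61\right) = - \frac{9}{196} \cdot 8 \left(-61\right) = \left(-9\right) \frac{1}{196} \cdot 8 \left(-61\right) = \left(- \frac{9}{196}\right) 8 \left(-61\right) = \left(- \frac{18}{49}\right) \left(-61\right) = \frac{1098}{49}$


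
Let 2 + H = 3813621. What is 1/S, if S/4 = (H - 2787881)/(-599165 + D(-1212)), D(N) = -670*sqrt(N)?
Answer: -85595/586136 - 335*I*sqrt(303)/1025738 ≈ -0.14603 - 0.005685*I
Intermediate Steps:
H = 3813619 (H = -2 + 3813621 = 3813619)
S = 4102952/(-599165 - 1340*I*sqrt(303)) (S = 4*((3813619 - 2787881)/(-599165 - 1340*I*sqrt(303))) = 4*(1025738/(-599165 - 1340*I*sqrt(303))) = 4102952/(-599165 - 1340*I*sqrt(303)) ≈ -6.8374 + 0.26618*I)
1/S = 1/(-491669047016/71908552805 + 1099591136*I*sqrt(303)/71908552805)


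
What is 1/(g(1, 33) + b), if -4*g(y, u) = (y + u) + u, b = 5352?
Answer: 4/21341 ≈ 0.00018743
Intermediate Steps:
g(y, u) = -u/2 - y/4 (g(y, u) = -((y + u) + u)/4 = -((u + y) + u)/4 = -(y + 2*u)/4 = -u/2 - y/4)
1/(g(1, 33) + b) = 1/((-1/2*33 - 1/4*1) + 5352) = 1/((-33/2 - 1/4) + 5352) = 1/(-67/4 + 5352) = 1/(21341/4) = 4/21341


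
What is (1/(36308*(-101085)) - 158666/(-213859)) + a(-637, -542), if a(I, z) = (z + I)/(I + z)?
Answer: 1367239086690641/784904057140620 ≈ 1.7419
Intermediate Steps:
a(I, z) = 1 (a(I, z) = (I + z)/(I + z) = 1)
(1/(36308*(-101085)) - 158666/(-213859)) + a(-637, -542) = (1/(36308*(-101085)) - 158666/(-213859)) + 1 = ((1/36308)*(-1/101085) - 158666*(-1/213859)) + 1 = (-1/3670194180 + 158666/213859) + 1 = 582335029550021/784904057140620 + 1 = 1367239086690641/784904057140620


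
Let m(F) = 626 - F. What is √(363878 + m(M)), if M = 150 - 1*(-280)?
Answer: √364074 ≈ 603.39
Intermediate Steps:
M = 430 (M = 150 + 280 = 430)
√(363878 + m(M)) = √(363878 + (626 - 1*430)) = √(363878 + (626 - 430)) = √(363878 + 196) = √364074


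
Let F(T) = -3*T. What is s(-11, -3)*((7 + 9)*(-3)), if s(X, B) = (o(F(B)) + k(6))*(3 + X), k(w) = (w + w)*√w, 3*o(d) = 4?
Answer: 512 + 4608*√6 ≈ 11799.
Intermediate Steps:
o(d) = 4/3 (o(d) = (⅓)*4 = 4/3)
k(w) = 2*w^(3/2) (k(w) = (2*w)*√w = 2*w^(3/2))
s(X, B) = (3 + X)*(4/3 + 12*√6) (s(X, B) = (4/3 + 2*6^(3/2))*(3 + X) = (4/3 + 2*(6*√6))*(3 + X) = (4/3 + 12*√6)*(3 + X) = (3 + X)*(4/3 + 12*√6))
s(-11, -3)*((7 + 9)*(-3)) = (4 + 36*√6 + (4/3)*(-11) + 12*(-11)*√6)*((7 + 9)*(-3)) = (4 + 36*√6 - 44/3 - 132*√6)*(16*(-3)) = (-32/3 - 96*√6)*(-48) = 512 + 4608*√6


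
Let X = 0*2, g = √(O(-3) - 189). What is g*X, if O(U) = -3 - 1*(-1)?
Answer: 0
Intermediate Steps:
O(U) = -2 (O(U) = -3 + 1 = -2)
g = I*√191 (g = √(-2 - 189) = √(-191) = I*√191 ≈ 13.82*I)
X = 0
g*X = (I*√191)*0 = 0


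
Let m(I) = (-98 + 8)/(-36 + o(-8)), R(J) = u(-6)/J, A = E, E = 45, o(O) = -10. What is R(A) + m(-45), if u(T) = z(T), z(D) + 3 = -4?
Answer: 1864/1035 ≈ 1.8010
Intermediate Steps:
z(D) = -7 (z(D) = -3 - 4 = -7)
u(T) = -7
A = 45
R(J) = -7/J
m(I) = 45/23 (m(I) = (-98 + 8)/(-36 - 10) = -90/(-46) = -90*(-1/46) = 45/23)
R(A) + m(-45) = -7/45 + 45/23 = 1864/1035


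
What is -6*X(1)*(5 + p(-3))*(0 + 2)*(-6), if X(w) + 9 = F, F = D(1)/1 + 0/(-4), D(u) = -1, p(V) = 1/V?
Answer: -3360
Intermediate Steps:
F = -1 (F = -1/1 + 0/(-4) = -1*1 + 0*(-¼) = -1 + 0 = -1)
X(w) = -10 (X(w) = -9 - 1 = -10)
-6*X(1)*(5 + p(-3))*(0 + 2)*(-6) = -6*(-10*(5 + 1/(-3)))*(0 + 2)*(-6) = -6*(-10*(5 - ⅓))*2*(-6) = -6*(-10*14/3)*2*(-6) = -(-280)*2*(-6) = -6*(-280/3)*(-6) = 560*(-6) = -3360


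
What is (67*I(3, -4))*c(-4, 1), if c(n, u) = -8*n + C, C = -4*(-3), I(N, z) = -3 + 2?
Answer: -2948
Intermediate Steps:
I(N, z) = -1
C = 12
c(n, u) = 12 - 8*n (c(n, u) = -8*n + 12 = 12 - 8*n)
(67*I(3, -4))*c(-4, 1) = (67*(-1))*(12 - 8*(-4)) = -67*(12 + 32) = -67*44 = -2948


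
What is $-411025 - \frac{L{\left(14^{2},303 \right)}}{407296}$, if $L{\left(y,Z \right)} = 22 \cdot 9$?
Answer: $- \frac{83704419299}{203648} \approx -4.1103 \cdot 10^{5}$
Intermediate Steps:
$L{\left(y,Z \right)} = 198$
$-411025 - \frac{L{\left(14^{2},303 \right)}}{407296} = -411025 - \frac{198}{407296} = -411025 - 198 \cdot \frac{1}{407296} = -411025 - \frac{99}{203648} = - \frac{83704419299}{203648}$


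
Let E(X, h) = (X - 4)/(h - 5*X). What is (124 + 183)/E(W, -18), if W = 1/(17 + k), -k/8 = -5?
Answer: 316517/227 ≈ 1394.3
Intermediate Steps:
k = 40 (k = -8*(-5) = 40)
W = 1/57 (W = 1/(17 + 40) = 1/57 ≈ 0.017544)
E(X, h) = (-4 + X)/(h - 5*X)
(124 + 183)/E(W, -18) = (124 + 183)/(((4 - 1*1/57)/(-1*(-18) + 5*(1/57)))) = 307/(((4 - 1/57)/(18 + 5/57))) = 307/(((227/57)/(1031/57))) = 307/(((57/1031)*(227/57))) = 307/(227/1031) = 307*(1031/227) = 316517/227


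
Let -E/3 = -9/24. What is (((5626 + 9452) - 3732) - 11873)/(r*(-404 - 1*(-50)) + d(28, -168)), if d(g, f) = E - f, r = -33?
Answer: -248/5577 ≈ -0.044468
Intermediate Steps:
E = 9/8 (E = -(-27)/24 = -3*(-3/8) = 9/8 ≈ 1.1250)
d(g, f) = 9/8 - f
(((5626 + 9452) - 3732) - 11873)/(r*(-404 - 1*(-50)) + d(28, -168)) = (((5626 + 9452) - 3732) - 11873)/(-33*(-404 - 1*(-50)) + (9/8 - 1*(-168))) = ((15078 - 3732) - 11873)/(-33*(-404 + 50) + (9/8 + 168)) = (11346 - 11873)/(-33*(-354) + 1353/8) = -527/(11682 + 1353/8) = -527/94809/8 = -527*8/94809 = -248/5577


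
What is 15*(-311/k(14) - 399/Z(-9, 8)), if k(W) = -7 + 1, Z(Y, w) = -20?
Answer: 4307/4 ≈ 1076.8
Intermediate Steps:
k(W) = -6
15*(-311/k(14) - 399/Z(-9, 8)) = 15*(-311/(-6) - 399/(-20)) = 15*(-311*(-1/6) - 399*(-1/20)) = 15*(311/6 + 399/20) = 15*(4307/60) = 4307/4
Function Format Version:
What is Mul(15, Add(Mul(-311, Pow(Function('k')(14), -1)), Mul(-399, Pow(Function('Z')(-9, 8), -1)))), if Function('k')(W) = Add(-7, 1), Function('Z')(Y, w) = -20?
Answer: Rational(4307, 4) ≈ 1076.8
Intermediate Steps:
Function('k')(W) = -6
Mul(15, Add(Mul(-311, Pow(Function('k')(14), -1)), Mul(-399, Pow(Function('Z')(-9, 8), -1)))) = Mul(15, Add(Mul(-311, Pow(-6, -1)), Mul(-399, Pow(-20, -1)))) = Mul(15, Add(Mul(-311, Rational(-1, 6)), Mul(-399, Rational(-1, 20)))) = Mul(15, Add(Rational(311, 6), Rational(399, 20))) = Mul(15, Rational(4307, 60)) = Rational(4307, 4)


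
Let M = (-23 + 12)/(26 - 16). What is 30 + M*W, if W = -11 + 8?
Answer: 333/10 ≈ 33.300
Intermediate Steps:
W = -3
M = -11/10 ≈ -1.1000
30 + M*W = 30 - 11/10*(-3) = 30 + 33/10 = 333/10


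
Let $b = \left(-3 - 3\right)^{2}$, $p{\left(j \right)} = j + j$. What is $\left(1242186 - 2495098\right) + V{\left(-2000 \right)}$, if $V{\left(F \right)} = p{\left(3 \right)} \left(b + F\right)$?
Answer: $-1264696$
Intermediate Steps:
$p{\left(j \right)} = 2 j$
$b = 36$ ($b = \left(-6\right)^{2} = 36$)
$V{\left(F \right)} = 216 + 6 F$ ($V{\left(F \right)} = 2 \cdot 3 \left(36 + F\right) = 6 \left(36 + F\right) = 216 + 6 F$)
$\left(1242186 - 2495098\right) + V{\left(-2000 \right)} = \left(1242186 - 2495098\right) + \left(216 + 6 \left(-2000\right)\right) = \left(1242186 - 2495098\right) + \left(216 - 12000\right) = -1252912 - 11784 = -1264696$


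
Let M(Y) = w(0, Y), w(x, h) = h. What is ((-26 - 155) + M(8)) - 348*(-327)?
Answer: 113623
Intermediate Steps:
M(Y) = Y
((-26 - 155) + M(8)) - 348*(-327) = ((-26 - 155) + 8) - 348*(-327) = (-181 + 8) + 113796 = -173 + 113796 = 113623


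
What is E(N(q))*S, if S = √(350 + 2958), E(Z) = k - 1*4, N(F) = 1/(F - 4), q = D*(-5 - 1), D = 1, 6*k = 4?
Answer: -20*√827/3 ≈ -191.72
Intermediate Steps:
k = ⅔ (k = (⅙)*4 = ⅔ ≈ 0.66667)
q = -6 (q = 1*(-5 - 1) = 1*(-6) = -6)
N(F) = 1/(-4 + F)
E(Z) = -10/3 (E(Z) = ⅔ - 1*4 = ⅔ - 4 = -10/3)
S = 2*√827 (S = √3308 = 2*√827 ≈ 57.515)
E(N(q))*S = -20*√827/3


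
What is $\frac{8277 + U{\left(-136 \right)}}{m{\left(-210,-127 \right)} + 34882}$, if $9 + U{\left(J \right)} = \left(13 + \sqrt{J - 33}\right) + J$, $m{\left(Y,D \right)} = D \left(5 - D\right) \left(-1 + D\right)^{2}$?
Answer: $- \frac{8145}{274626494} - \frac{13 i}{274626494} \approx -2.9658 \cdot 10^{-5} - 4.7337 \cdot 10^{-8} i$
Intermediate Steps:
$m{\left(Y,D \right)} = D \left(-1 + D\right)^{2} \left(5 - D\right)$
$U{\left(J \right)} = 4 + J + \sqrt{-33 + J}$ ($U{\left(J \right)} = -9 + \left(\left(13 + \sqrt{J - 33}\right) + J\right) = -9 + \left(\left(13 + \sqrt{-33 + J}\right) + J\right) = -9 + \left(13 + J + \sqrt{-33 + J}\right) = 4 + J + \sqrt{-33 + J}$)
$\frac{8277 + U{\left(-136 \right)}}{m{\left(-210,-127 \right)} + 34882} = \frac{8277 + \left(4 - 136 + \sqrt{-33 - 136}\right)}{\left(-1\right) \left(-127\right) \left(-1 - 127\right)^{2} \left(-5 - 127\right) + 34882} = \frac{8277 + \left(4 - 136 + \sqrt{-169}\right)}{\left(-1\right) \left(-127\right) \left(-128\right)^{2} \left(-132\right) + 34882} = \frac{8277 + \left(4 - 136 + 13 i\right)}{\left(-1\right) \left(-127\right) 16384 \left(-132\right) + 34882} = \frac{8277 - \left(132 - 13 i\right)}{-274661376 + 34882} = \frac{8145 + 13 i}{-274626494} = \left(8145 + 13 i\right) \left(- \frac{1}{274626494}\right) = - \frac{8145}{274626494} - \frac{13 i}{274626494}$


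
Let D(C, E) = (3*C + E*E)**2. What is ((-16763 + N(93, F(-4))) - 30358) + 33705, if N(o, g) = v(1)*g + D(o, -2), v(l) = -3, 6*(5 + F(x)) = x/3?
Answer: 200066/3 ≈ 66689.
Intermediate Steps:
F(x) = -5 + x/18 (F(x) = -5 + (x/3)/6 = -5 + x/18)
D(C, E) = (E**2 + 3*C)**2 (D(C, E) = (3*C + E**2)**2 = (E**2 + 3*C)**2)
N(o, g) = (4 + 3*o)**2 - 3*g (N(o, g) = -3*g + ((-2)**2 + 3*o)**2 = -3*g + (4 + 3*o)**2 = (4 + 3*o)**2 - 3*g)
((-16763 + N(93, F(-4))) - 30358) + 33705 = ((-16763 + ((4 + 3*93)**2 - 3*(-5 + (1/18)*(-4)))) - 30358) + 33705 = ((-16763 + ((4 + 279)**2 - 3*(-5 - 2/9))) - 30358) + 33705 = ((-16763 + (283**2 - 3*(-47/9))) - 30358) + 33705 = ((-16763 + (80089 + 47/3)) - 30358) + 33705 = ((-16763 + 240314/3) - 30358) + 33705 = (190025/3 - 30358) + 33705 = 98951/3 + 33705 = 200066/3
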